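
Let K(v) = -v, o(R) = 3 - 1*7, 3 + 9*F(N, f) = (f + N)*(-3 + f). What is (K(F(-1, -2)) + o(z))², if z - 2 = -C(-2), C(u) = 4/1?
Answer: 256/9 ≈ 28.444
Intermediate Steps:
C(u) = 4 (C(u) = 4*1 = 4)
F(N, f) = -⅓ + (-3 + f)*(N + f)/9 (F(N, f) = -⅓ + ((f + N)*(-3 + f))/9 = -⅓ + ((N + f)*(-3 + f))/9 = -⅓ + ((-3 + f)*(N + f))/9 = -⅓ + (-3 + f)*(N + f)/9)
z = -2 (z = 2 - 1*4 = 2 - 4 = -2)
o(R) = -4 (o(R) = 3 - 7 = -4)
(K(F(-1, -2)) + o(z))² = (-(-⅓ - ⅓*(-1) - ⅓*(-2) + (⅑)*(-2)² + (⅑)*(-1)*(-2)) - 4)² = (-(-⅓ + ⅓ + ⅔ + (⅑)*4 + 2/9) - 4)² = (-(-⅓ + ⅓ + ⅔ + 4/9 + 2/9) - 4)² = (-1*4/3 - 4)² = (-4/3 - 4)² = (-16/3)² = 256/9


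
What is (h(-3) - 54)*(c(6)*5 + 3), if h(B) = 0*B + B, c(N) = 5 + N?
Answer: -3306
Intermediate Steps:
h(B) = B (h(B) = 0 + B = B)
(h(-3) - 54)*(c(6)*5 + 3) = (-3 - 54)*((5 + 6)*5 + 3) = -57*(11*5 + 3) = -57*(55 + 3) = -57*58 = -3306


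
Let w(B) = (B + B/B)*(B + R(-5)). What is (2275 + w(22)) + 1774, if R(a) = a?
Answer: 4440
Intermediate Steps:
w(B) = (1 + B)*(-5 + B) (w(B) = (B + B/B)*(B - 5) = (B + 1)*(-5 + B) = (1 + B)*(-5 + B))
(2275 + w(22)) + 1774 = (2275 + (-5 + 22² - 4*22)) + 1774 = (2275 + (-5 + 484 - 88)) + 1774 = (2275 + 391) + 1774 = 2666 + 1774 = 4440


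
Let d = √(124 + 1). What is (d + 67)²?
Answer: 4614 + 670*√5 ≈ 6112.2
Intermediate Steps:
d = 5*√5 (d = √125 = 5*√5 ≈ 11.180)
(d + 67)² = (5*√5 + 67)² = (67 + 5*√5)²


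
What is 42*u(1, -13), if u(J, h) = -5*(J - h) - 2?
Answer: -3024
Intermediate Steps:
u(J, h) = -2 - 5*J + 5*h (u(J, h) = (-5*J + 5*h) - 2 = -2 - 5*J + 5*h)
42*u(1, -13) = 42*(-2 - 5*1 + 5*(-13)) = 42*(-2 - 5 - 65) = 42*(-72) = -3024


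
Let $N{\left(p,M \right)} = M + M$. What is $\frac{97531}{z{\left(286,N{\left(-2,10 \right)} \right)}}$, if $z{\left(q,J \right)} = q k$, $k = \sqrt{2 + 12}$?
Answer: $\frac{13933 \sqrt{14}}{572} \approx 91.141$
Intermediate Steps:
$k = \sqrt{14} \approx 3.7417$
$N{\left(p,M \right)} = 2 M$
$z{\left(q,J \right)} = q \sqrt{14}$
$\frac{97531}{z{\left(286,N{\left(-2,10 \right)} \right)}} = \frac{97531}{286 \sqrt{14}} = 97531 \frac{\sqrt{14}}{4004} = \frac{13933 \sqrt{14}}{572}$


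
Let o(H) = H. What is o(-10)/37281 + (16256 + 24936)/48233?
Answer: 1535196622/1798174473 ≈ 0.85375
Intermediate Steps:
o(-10)/37281 + (16256 + 24936)/48233 = -10/37281 + (16256 + 24936)/48233 = -10*1/37281 + 41192*(1/48233) = -10/37281 + 41192/48233 = 1535196622/1798174473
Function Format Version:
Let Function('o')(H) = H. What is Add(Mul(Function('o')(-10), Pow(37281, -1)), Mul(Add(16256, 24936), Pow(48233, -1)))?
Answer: Rational(1535196622, 1798174473) ≈ 0.85375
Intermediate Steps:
Add(Mul(Function('o')(-10), Pow(37281, -1)), Mul(Add(16256, 24936), Pow(48233, -1))) = Add(Mul(-10, Pow(37281, -1)), Mul(Add(16256, 24936), Pow(48233, -1))) = Add(Mul(-10, Rational(1, 37281)), Mul(41192, Rational(1, 48233))) = Add(Rational(-10, 37281), Rational(41192, 48233)) = Rational(1535196622, 1798174473)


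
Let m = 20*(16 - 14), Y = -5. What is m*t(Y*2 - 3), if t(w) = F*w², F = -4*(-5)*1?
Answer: 135200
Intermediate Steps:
F = 20 (F = 20*1 = 20)
t(w) = 20*w²
m = 40 (m = 20*2 = 40)
m*t(Y*2 - 3) = 40*(20*(-5*2 - 3)²) = 40*(20*(-10 - 3)²) = 40*(20*(-13)²) = 40*(20*169) = 40*3380 = 135200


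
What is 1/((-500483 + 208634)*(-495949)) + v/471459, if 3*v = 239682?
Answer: 1284892766807017/7582224684223751 ≈ 0.16946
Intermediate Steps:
v = 79894 (v = (⅓)*239682 = 79894)
1/((-500483 + 208634)*(-495949)) + v/471459 = 1/((-500483 + 208634)*(-495949)) + 79894/471459 = -1/495949/(-291849) + 79894*(1/471459) = -1/291849*(-1/495949) + 79894/471459 = 1/144742219701 + 79894/471459 = 1284892766807017/7582224684223751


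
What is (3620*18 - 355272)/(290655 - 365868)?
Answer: 96704/25071 ≈ 3.8572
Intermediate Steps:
(3620*18 - 355272)/(290655 - 365868) = (65160 - 355272)/(-75213) = -290112*(-1/75213) = 96704/25071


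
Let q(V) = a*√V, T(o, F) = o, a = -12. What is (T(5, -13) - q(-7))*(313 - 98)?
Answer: 1075 + 2580*I*√7 ≈ 1075.0 + 6826.0*I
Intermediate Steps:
q(V) = -12*√V
(T(5, -13) - q(-7))*(313 - 98) = (5 - (-12)*√(-7))*(313 - 98) = (5 - (-12)*I*√7)*215 = (5 + 12*I*√7)*215 = 1075 + 2580*I*√7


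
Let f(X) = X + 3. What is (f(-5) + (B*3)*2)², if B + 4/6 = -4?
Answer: 900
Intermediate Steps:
B = -14/3 (B = -⅔ - 4 = -14/3 ≈ -4.6667)
f(X) = 3 + X
(f(-5) + (B*3)*2)² = ((3 - 5) - 14/3*3*2)² = (-2 - 14*2)² = (-2 - 28)² = (-30)² = 900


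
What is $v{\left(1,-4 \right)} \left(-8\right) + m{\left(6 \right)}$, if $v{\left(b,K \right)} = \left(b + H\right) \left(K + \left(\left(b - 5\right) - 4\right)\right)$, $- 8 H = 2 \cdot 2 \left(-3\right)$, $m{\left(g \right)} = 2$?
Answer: $242$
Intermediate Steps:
$H = \frac{3}{2}$ ($H = - \frac{2 \cdot 2 \left(-3\right)}{8} = - \frac{4 \left(-3\right)}{8} = \left(- \frac{1}{8}\right) \left(-12\right) = \frac{3}{2} \approx 1.5$)
$v{\left(b,K \right)} = \left(\frac{3}{2} + b\right) \left(-9 + K + b\right)$ ($v{\left(b,K \right)} = \left(b + \frac{3}{2}\right) \left(K + \left(\left(b - 5\right) - 4\right)\right) = \left(\frac{3}{2} + b\right) \left(K + \left(\left(-5 + b\right) - 4\right)\right) = \left(\frac{3}{2} + b\right) \left(K + \left(-9 + b\right)\right) = \left(\frac{3}{2} + b\right) \left(-9 + K + b\right)$)
$v{\left(1,-4 \right)} \left(-8\right) + m{\left(6 \right)} = \left(- \frac{27}{2} + 1^{2} - \frac{15}{2} + \frac{3}{2} \left(-4\right) - 4\right) \left(-8\right) + 2 = \left(- \frac{27}{2} + 1 - \frac{15}{2} - 6 - 4\right) \left(-8\right) + 2 = \left(-30\right) \left(-8\right) + 2 = 240 + 2 = 242$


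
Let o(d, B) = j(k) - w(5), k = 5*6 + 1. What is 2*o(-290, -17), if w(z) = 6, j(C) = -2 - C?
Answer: -78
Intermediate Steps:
k = 31 (k = 30 + 1 = 31)
o(d, B) = -39 (o(d, B) = (-2 - 1*31) - 1*6 = (-2 - 31) - 6 = -33 - 6 = -39)
2*o(-290, -17) = 2*(-39) = -78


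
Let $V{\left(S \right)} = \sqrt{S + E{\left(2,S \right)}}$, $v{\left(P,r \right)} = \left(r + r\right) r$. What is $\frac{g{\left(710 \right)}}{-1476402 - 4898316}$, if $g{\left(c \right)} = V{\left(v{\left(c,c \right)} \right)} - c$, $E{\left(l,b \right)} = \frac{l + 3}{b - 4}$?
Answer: $\frac{355}{3187359} - \frac{\sqrt{256198534912813045}}{3213482594364} \approx -4.6134 \cdot 10^{-5}$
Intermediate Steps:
$v{\left(P,r \right)} = 2 r^{2}$ ($v{\left(P,r \right)} = 2 r r = 2 r^{2}$)
$E{\left(l,b \right)} = \frac{3 + l}{-4 + b}$
$V{\left(S \right)} = \sqrt{S + \frac{5}{-4 + S}}$ ($V{\left(S \right)} = \sqrt{S + \frac{3 + 2}{-4 + S}} = \sqrt{S + \frac{1}{-4 + S} 5} = \sqrt{S + \frac{5}{-4 + S}}$)
$g{\left(c \right)} = \sqrt{\frac{5 + 2 c^{2} \left(-4 + 2 c^{2}\right)}{-4 + 2 c^{2}}} - c$
$\frac{g{\left(710 \right)}}{-1476402 - 4898316} = \frac{\left(-1\right) 710 + \frac{\sqrt{2} \sqrt{4 \cdot 710^{2} + \frac{5}{-2 + 710^{2}}}}{2}}{-1476402 - 4898316} = \frac{-710 + \frac{\sqrt{2} \sqrt{4 \cdot 504100 + \frac{5}{-2 + 504100}}}{2}}{-6374718} = \left(-710 + \frac{\sqrt{2} \sqrt{2016400 + \frac{5}{504098}}}{2}\right) \left(- \frac{1}{6374718}\right) = \left(-710 + \frac{\sqrt{2} \sqrt{\frac{1016463207205}{504098}}}{2}\right) \left(- \frac{1}{6374718}\right) = \left(-710 + \frac{\sqrt{2} \frac{\sqrt{512397069825626090}}{504098}}{2}\right) \left(- \frac{1}{6374718}\right) = \left(-710 + \frac{\sqrt{256198534912813045}}{504098}\right) \left(- \frac{1}{6374718}\right) = \frac{355}{3187359} - \frac{\sqrt{256198534912813045}}{3213482594364}$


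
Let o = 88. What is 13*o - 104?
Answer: 1040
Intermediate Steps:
13*o - 104 = 13*88 - 104 = 1144 - 104 = 1040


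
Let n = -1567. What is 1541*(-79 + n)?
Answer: -2536486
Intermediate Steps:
1541*(-79 + n) = 1541*(-79 - 1567) = 1541*(-1646) = -2536486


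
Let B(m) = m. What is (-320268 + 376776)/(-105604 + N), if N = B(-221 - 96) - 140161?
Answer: -28254/123041 ≈ -0.22963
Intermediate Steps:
N = -140478 (N = (-221 - 96) - 140161 = -317 - 140161 = -140478)
(-320268 + 376776)/(-105604 + N) = (-320268 + 376776)/(-105604 - 140478) = 56508/(-246082) = 56508*(-1/246082) = -28254/123041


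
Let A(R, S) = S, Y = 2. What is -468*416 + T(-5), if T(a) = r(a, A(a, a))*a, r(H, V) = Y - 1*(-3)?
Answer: -194713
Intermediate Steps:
r(H, V) = 5 (r(H, V) = 2 - 1*(-3) = 2 + 3 = 5)
T(a) = 5*a
-468*416 + T(-5) = -468*416 + 5*(-5) = -194688 - 25 = -194713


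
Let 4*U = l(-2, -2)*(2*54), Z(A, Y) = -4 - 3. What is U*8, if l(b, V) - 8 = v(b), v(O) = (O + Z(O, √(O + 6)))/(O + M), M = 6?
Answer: 1242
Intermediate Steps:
Z(A, Y) = -7
v(O) = (-7 + O)/(6 + O) (v(O) = (O - 7)/(O + 6) = (-7 + O)/(6 + O))
l(b, V) = 8 + (-7 + b)/(6 + b)
U = 621/4 (U = (((41 + 9*(-2))/(6 - 2))*(2*54))/4 = (((41 - 18)/4)*108)/4 = (((¼)*23)*108)/4 = ((23/4)*108)/4 = (¼)*621 = 621/4 ≈ 155.25)
U*8 = (621/4)*8 = 1242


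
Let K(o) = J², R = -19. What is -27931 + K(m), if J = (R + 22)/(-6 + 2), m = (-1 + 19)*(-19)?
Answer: -446887/16 ≈ -27930.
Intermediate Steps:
m = -342 (m = 18*(-19) = -342)
J = -¾ (J = (-19 + 22)/(-6 + 2) = 3/(-4) = 3*(-¼) = -¾ ≈ -0.75000)
K(o) = 9/16 (K(o) = (-¾)² = 9/16)
-27931 + K(m) = -27931 + 9/16 = -446887/16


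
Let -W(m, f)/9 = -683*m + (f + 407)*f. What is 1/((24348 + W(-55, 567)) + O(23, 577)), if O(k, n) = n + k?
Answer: -1/5283459 ≈ -1.8927e-7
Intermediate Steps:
O(k, n) = k + n
W(m, f) = 6147*m - 9*f*(407 + f) (W(m, f) = -9*(-683*m + (f + 407)*f) = -9*(-683*m + (407 + f)*f) = -9*(-683*m + f*(407 + f)) = 6147*m - 9*f*(407 + f))
1/((24348 + W(-55, 567)) + O(23, 577)) = 1/((24348 + (-3663*567 - 9*567**2 + 6147*(-55))) + (23 + 577)) = 1/((24348 + (-2076921 - 9*321489 - 338085)) + 600) = 1/((24348 + (-2076921 - 2893401 - 338085)) + 600) = 1/((24348 - 5308407) + 600) = 1/(-5284059 + 600) = 1/(-5283459) = -1/5283459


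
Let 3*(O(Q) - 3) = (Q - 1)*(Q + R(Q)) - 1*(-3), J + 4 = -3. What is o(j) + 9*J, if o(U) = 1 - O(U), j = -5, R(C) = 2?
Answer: -72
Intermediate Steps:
J = -7 (J = -4 - 3 = -7)
O(Q) = 4 + (-1 + Q)*(2 + Q)/3 (O(Q) = 3 + ((Q - 1)*(Q + 2) - 1*(-3))/3 = 3 + ((-1 + Q)*(2 + Q) + 3)/3 = 3 + (3 + (-1 + Q)*(2 + Q))/3 = 3 + (1 + (-1 + Q)*(2 + Q)/3) = 4 + (-1 + Q)*(2 + Q)/3)
o(U) = -7/3 - U/3 - U**2/3 (o(U) = 1 - (10/3 + U/3 + U**2/3) = 1 + (-10/3 - U/3 - U**2/3) = -7/3 - U/3 - U**2/3)
o(j) + 9*J = (-7/3 - 1/3*(-5) - 1/3*(-5)**2) + 9*(-7) = (-7/3 + 5/3 - 1/3*25) - 63 = (-7/3 + 5/3 - 25/3) - 63 = -9 - 63 = -72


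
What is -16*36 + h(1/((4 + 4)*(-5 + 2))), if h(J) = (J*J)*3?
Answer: -110591/192 ≈ -576.00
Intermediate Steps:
h(J) = 3*J² (h(J) = J²*3 = 3*J²)
-16*36 + h(1/((4 + 4)*(-5 + 2))) = -16*36 + 3*(1/((4 + 4)*(-5 + 2)))² = -576 + 3*(1/(8*(-3)))² = -576 + 3*(1/(-24))² = -576 + 3*(-1/24)² = -576 + 3*(1/576) = -576 + 1/192 = -110591/192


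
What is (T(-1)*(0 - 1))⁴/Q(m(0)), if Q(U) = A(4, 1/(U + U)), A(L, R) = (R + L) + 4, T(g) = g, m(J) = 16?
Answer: 32/257 ≈ 0.12451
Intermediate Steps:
A(L, R) = 4 + L + R (A(L, R) = (L + R) + 4 = 4 + L + R)
Q(U) = 8 + 1/(2*U) (Q(U) = 4 + 4 + 1/(U + U) = 4 + 4 + 1/(2*U) = 8 + 1/(2*U))
(T(-1)*(0 - 1))⁴/Q(m(0)) = (-(0 - 1))⁴/(8 + (½)/16) = (-1*(-1))⁴/(8 + (½)*(1/16)) = 1⁴/(8 + 1/32) = 1/(257/32) = 1*(32/257) = 32/257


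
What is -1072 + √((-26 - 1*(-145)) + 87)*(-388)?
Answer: -1072 - 388*√206 ≈ -6640.8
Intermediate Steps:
-1072 + √((-26 - 1*(-145)) + 87)*(-388) = -1072 + √((-26 + 145) + 87)*(-388) = -1072 + √(119 + 87)*(-388) = -1072 + √206*(-388) = -1072 - 388*√206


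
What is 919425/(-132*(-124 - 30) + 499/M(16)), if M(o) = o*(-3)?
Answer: 8826480/195049 ≈ 45.253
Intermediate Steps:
M(o) = -3*o
919425/(-132*(-124 - 30) + 499/M(16)) = 919425/(-132*(-124 - 30) + 499/((-3*16))) = 919425/(-132*(-154) + 499/(-48)) = 919425/(20328 + 499*(-1/48)) = 919425/(20328 - 499/48) = 919425/(975245/48) = 919425*(48/975245) = 8826480/195049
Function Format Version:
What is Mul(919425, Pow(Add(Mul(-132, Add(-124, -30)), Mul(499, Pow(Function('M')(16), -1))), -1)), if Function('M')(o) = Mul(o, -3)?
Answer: Rational(8826480, 195049) ≈ 45.253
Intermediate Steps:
Function('M')(o) = Mul(-3, o)
Mul(919425, Pow(Add(Mul(-132, Add(-124, -30)), Mul(499, Pow(Function('M')(16), -1))), -1)) = Mul(919425, Pow(Add(Mul(-132, Add(-124, -30)), Mul(499, Pow(Mul(-3, 16), -1))), -1)) = Mul(919425, Pow(Add(Mul(-132, -154), Mul(499, Pow(-48, -1))), -1)) = Mul(919425, Pow(Add(20328, Mul(499, Rational(-1, 48))), -1)) = Mul(919425, Pow(Add(20328, Rational(-499, 48)), -1)) = Mul(919425, Pow(Rational(975245, 48), -1)) = Mul(919425, Rational(48, 975245)) = Rational(8826480, 195049)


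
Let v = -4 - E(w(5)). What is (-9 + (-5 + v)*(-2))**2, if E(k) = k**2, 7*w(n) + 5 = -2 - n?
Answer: 531441/2401 ≈ 221.34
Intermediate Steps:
w(n) = -1 - n/7 (w(n) = -5/7 + (-2 - n)/7 = -5/7 + (-2/7 - n/7) = -1 - n/7)
v = -340/49 (v = -4 - (-1 - 1/7*5)**2 = -4 - (-1 - 5/7)**2 = -4 - (-12/7)**2 = -4 - 1*144/49 = -4 - 144/49 = -340/49 ≈ -6.9388)
(-9 + (-5 + v)*(-2))**2 = (-9 + (-5 - 340/49)*(-2))**2 = (-9 - 585/49*(-2))**2 = (-9 + 1170/49)**2 = (729/49)**2 = 531441/2401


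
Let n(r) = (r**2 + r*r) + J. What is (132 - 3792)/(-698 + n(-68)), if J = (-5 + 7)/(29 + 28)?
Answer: -52155/121838 ≈ -0.42807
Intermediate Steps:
J = 2/57 ≈ 0.035088
n(r) = 2/57 + 2*r**2 (n(r) = (r**2 + r*r) + 2/57 = (r**2 + r**2) + 2/57 = 2*r**2 + 2/57 = 2/57 + 2*r**2)
(132 - 3792)/(-698 + n(-68)) = (132 - 3792)/(-698 + (2/57 + 2*(-68)**2)) = -3660/(-698 + (2/57 + 2*4624)) = -3660/(-698 + (2/57 + 9248)) = -3660/(-698 + 527138/57) = -3660/487352/57 = -3660*57/487352 = -52155/121838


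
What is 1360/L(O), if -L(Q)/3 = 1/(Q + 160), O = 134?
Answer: -133280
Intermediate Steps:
L(Q) = -3/(160 + Q) (L(Q) = -3/(Q + 160) = -3/(160 + Q))
1360/L(O) = 1360/((-3/(160 + 134))) = 1360/((-3/294)) = 1360/((-3*1/294)) = 1360/(-1/98) = 1360*(-98) = -133280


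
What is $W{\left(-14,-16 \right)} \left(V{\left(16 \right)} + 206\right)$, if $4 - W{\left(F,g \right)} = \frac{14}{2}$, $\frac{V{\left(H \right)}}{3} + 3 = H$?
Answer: $-735$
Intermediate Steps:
$V{\left(H \right)} = -9 + 3 H$
$W{\left(F,g \right)} = -3$ ($W{\left(F,g \right)} = 4 - \frac{14}{2} = 4 - 14 \cdot \frac{1}{2} = 4 - 7 = -3$)
$W{\left(-14,-16 \right)} \left(V{\left(16 \right)} + 206\right) = - 3 \left(\left(-9 + 3 \cdot 16\right) + 206\right) = - 3 \left(\left(-9 + 48\right) + 206\right) = - 3 \left(39 + 206\right) = \left(-3\right) 245 = -735$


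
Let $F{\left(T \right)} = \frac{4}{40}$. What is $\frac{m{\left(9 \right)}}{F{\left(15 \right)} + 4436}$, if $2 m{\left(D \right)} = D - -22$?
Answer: $\frac{5}{1431} \approx 0.0034941$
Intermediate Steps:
$m{\left(D \right)} = 11 + \frac{D}{2}$ ($m{\left(D \right)} = \frac{D - -22}{2} = \frac{D + 22}{2} = \frac{22 + D}{2} = 11 + \frac{D}{2}$)
$F{\left(T \right)} = \frac{1}{10}$ ($F{\left(T \right)} = 4 \cdot \frac{1}{40} = \frac{1}{10}$)
$\frac{m{\left(9 \right)}}{F{\left(15 \right)} + 4436} = \frac{11 + \frac{1}{2} \cdot 9}{\frac{1}{10} + 4436} = \frac{11 + \frac{9}{2}}{\frac{44361}{10}} = \frac{31}{2} \cdot \frac{10}{44361} = \frac{5}{1431}$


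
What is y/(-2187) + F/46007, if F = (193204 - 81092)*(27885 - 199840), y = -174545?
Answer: -3242571890285/7739793 ≈ -4.1895e+5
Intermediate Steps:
F = -19278218960 (F = 112112*(-171955) = -19278218960)
y/(-2187) + F/46007 = -174545/(-2187) - 19278218960/46007 = -174545*(-1/2187) - 19278218960*1/46007 = 174545/2187 - 1482939920/3539 = -3242571890285/7739793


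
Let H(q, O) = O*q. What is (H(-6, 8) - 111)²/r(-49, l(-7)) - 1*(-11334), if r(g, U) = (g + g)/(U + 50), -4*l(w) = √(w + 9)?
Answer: -76659/49 + 25281*√2/392 ≈ -1473.3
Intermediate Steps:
l(w) = -√(9 + w)/4 (l(w) = -√(w + 9)/4 = -√(9 + w)/4)
r(g, U) = 2*g/(50 + U) (r(g, U) = (2*g)/(50 + U) = 2*g/(50 + U))
(H(-6, 8) - 111)²/r(-49, l(-7)) - 1*(-11334) = (8*(-6) - 111)²/((2*(-49)/(50 - √(9 - 7)/4))) - 1*(-11334) = (-48 - 111)²/((2*(-49)/(50 - √2/4))) + 11334 = (-159)²/((-98/(50 - √2/4))) + 11334 = 25281*(-25/49 + √2/392) + 11334 = (-632025/49 + 25281*√2/392) + 11334 = -76659/49 + 25281*√2/392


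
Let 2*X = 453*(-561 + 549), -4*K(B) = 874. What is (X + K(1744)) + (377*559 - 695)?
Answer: 414223/2 ≈ 2.0711e+5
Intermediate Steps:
K(B) = -437/2 (K(B) = -1/4*874 = -437/2)
X = -2718 (X = (453*(-561 + 549))/2 = (453*(-12))/2 = (1/2)*(-5436) = -2718)
(X + K(1744)) + (377*559 - 695) = (-2718 - 437/2) + (377*559 - 695) = -5873/2 + (210743 - 695) = -5873/2 + 210048 = 414223/2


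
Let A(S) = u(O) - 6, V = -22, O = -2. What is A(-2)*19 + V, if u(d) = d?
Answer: -174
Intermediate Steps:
A(S) = -8 (A(S) = -2 - 6 = -8)
A(-2)*19 + V = -8*19 - 22 = -152 - 22 = -174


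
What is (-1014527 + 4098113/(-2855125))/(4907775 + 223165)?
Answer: -42597139691/215433456875 ≈ -0.19773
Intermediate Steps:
(-1014527 + 4098113/(-2855125))/(4907775 + 223165) = (-1014527 + 4098113*(-1/2855125))/5130940 = (-1014527 - 4098113/2855125)*(1/5130940) = -2896605498988/2855125*1/5130940 = -42597139691/215433456875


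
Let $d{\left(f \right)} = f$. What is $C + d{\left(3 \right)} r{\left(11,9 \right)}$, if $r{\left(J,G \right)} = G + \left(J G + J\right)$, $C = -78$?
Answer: $279$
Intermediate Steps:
$r{\left(J,G \right)} = G + J + G J$ ($r{\left(J,G \right)} = G + \left(G J + J\right) = G + \left(J + G J\right) = G + J + G J$)
$C + d{\left(3 \right)} r{\left(11,9 \right)} = -78 + 3 \left(9 + 11 + 9 \cdot 11\right) = -78 + 3 \left(9 + 11 + 99\right) = -78 + 3 \cdot 119 = -78 + 357 = 279$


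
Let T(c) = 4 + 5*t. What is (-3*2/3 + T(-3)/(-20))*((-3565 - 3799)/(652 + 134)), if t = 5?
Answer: 42343/1310 ≈ 32.323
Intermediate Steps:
T(c) = 29 (T(c) = 4 + 5*5 = 4 + 25 = 29)
(-3*2/3 + T(-3)/(-20))*((-3565 - 3799)/(652 + 134)) = (-3*2/3 + 29/(-20))*((-3565 - 3799)/(652 + 134)) = (-6*⅓ + 29*(-1/20))*(-7364/786) = (-2 - 29/20)*(-7364*1/786) = -69/20*(-3682/393) = 42343/1310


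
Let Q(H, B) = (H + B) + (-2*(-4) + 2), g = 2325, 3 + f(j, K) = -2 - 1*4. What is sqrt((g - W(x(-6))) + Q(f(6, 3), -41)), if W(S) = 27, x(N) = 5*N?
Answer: sqrt(2258) ≈ 47.518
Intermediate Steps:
f(j, K) = -9 (f(j, K) = -3 + (-2 - 1*4) = -3 + (-2 - 4) = -3 - 6 = -9)
Q(H, B) = 10 + B + H (Q(H, B) = (B + H) + (8 + 2) = (B + H) + 10 = 10 + B + H)
sqrt((g - W(x(-6))) + Q(f(6, 3), -41)) = sqrt((2325 - 1*27) + (10 - 41 - 9)) = sqrt((2325 - 27) - 40) = sqrt(2298 - 40) = sqrt(2258)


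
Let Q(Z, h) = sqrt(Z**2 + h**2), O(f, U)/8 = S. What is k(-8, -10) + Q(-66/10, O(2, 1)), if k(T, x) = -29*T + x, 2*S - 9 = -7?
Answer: 222 + sqrt(2689)/5 ≈ 232.37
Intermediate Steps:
S = 1 (S = 9/2 + (1/2)*(-7) = 9/2 - 7/2 = 1)
O(f, U) = 8 (O(f, U) = 8*1 = 8)
k(T, x) = x - 29*T
k(-8, -10) + Q(-66/10, O(2, 1)) = (-10 - 29*(-8)) + sqrt((-66/10)**2 + 8**2) = (-10 + 232) + sqrt((-66*1/10)**2 + 64) = 222 + sqrt((-33/5)**2 + 64) = 222 + sqrt(1089/25 + 64) = 222 + sqrt(2689/25) = 222 + sqrt(2689)/5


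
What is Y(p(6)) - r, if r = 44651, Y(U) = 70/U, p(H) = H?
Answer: -133918/3 ≈ -44639.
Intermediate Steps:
Y(p(6)) - r = 70/6 - 1*44651 = 70*(1/6) - 44651 = 35/3 - 44651 = -133918/3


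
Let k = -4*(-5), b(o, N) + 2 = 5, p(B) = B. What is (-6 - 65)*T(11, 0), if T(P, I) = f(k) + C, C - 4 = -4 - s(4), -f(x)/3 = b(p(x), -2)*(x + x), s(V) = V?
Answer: 25844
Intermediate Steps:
b(o, N) = 3 (b(o, N) = -2 + 5 = 3)
k = 20
f(x) = -18*x (f(x) = -9*(x + x) = -9*2*x = -18*x)
C = -4 (C = 4 + (-4 - 1*4) = 4 + (-4 - 4) = 4 - 8 = -4)
T(P, I) = -364 (T(P, I) = -18*20 - 4 = -360 - 4 = -364)
(-6 - 65)*T(11, 0) = (-6 - 65)*(-364) = -71*(-364) = 25844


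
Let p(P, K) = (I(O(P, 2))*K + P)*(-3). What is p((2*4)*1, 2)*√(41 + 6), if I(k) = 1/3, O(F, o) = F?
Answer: -26*√47 ≈ -178.25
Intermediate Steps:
I(k) = ⅓
p(P, K) = -K - 3*P (p(P, K) = (K/3 + P)*(-3) = (P + K/3)*(-3) = -K - 3*P)
p((2*4)*1, 2)*√(41 + 6) = (-1*2 - 3*2*4)*√(41 + 6) = (-2 - 24)*√47 = -26*√47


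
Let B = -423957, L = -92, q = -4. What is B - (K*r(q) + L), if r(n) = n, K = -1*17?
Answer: -423933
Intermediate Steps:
K = -17
B - (K*r(q) + L) = -423957 - (-17*(-4) - 92) = -423957 - (68 - 92) = -423957 - 1*(-24) = -423957 + 24 = -423933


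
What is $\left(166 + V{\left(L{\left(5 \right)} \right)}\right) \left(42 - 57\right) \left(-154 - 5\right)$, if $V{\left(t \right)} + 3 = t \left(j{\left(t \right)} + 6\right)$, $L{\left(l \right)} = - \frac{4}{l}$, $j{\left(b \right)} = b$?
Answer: $\frac{1894167}{5} \approx 3.7883 \cdot 10^{5}$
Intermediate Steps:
$V{\left(t \right)} = -3 + t \left(6 + t\right)$ ($V{\left(t \right)} = -3 + t \left(t + 6\right) = -3 + t \left(6 + t\right)$)
$\left(166 + V{\left(L{\left(5 \right)} \right)}\right) \left(42 - 57\right) \left(-154 - 5\right) = \left(166 + \left(-3 + \left(- \frac{4}{5}\right)^{2} + 6 \left(- \frac{4}{5}\right)\right)\right) \left(42 - 57\right) \left(-154 - 5\right) = \left(166 + \left(-3 + \left(\left(-4\right) \frac{1}{5}\right)^{2} + 6 \left(\left(-4\right) \frac{1}{5}\right)\right)\right) \left(\left(-15\right) \left(-159\right)\right) = \left(166 + \left(-3 + \left(- \frac{4}{5}\right)^{2} + 6 \left(- \frac{4}{5}\right)\right)\right) 2385 = \left(166 - \frac{179}{25}\right) 2385 = \frac{3971}{25} \cdot 2385 = \frac{1894167}{5}$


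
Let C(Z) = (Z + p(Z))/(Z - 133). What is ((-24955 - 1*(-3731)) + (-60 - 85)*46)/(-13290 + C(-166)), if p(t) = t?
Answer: 4170153/1986689 ≈ 2.0990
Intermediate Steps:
C(Z) = 2*Z/(-133 + Z) (C(Z) = (Z + Z)/(Z - 133) = (2*Z)/(-133 + Z) = 2*Z/(-133 + Z))
((-24955 - 1*(-3731)) + (-60 - 85)*46)/(-13290 + C(-166)) = ((-24955 - 1*(-3731)) + (-60 - 85)*46)/(-13290 + 2*(-166)/(-133 - 166)) = ((-24955 + 3731) - 145*46)/(-13290 + 2*(-166)/(-299)) = (-21224 - 6670)/(-13290 + 2*(-166)*(-1/299)) = -27894/(-13290 + 332/299) = -27894/(-3973378/299) = -27894*(-299/3973378) = 4170153/1986689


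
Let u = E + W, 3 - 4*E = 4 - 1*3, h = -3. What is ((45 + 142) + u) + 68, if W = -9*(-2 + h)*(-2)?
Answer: 331/2 ≈ 165.50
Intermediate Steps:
E = 1/2 (E = 3/4 - (4 - 1*3)/4 = 3/4 - (4 - 3)/4 = 3/4 - 1/4*1 = 3/4 - 1/4 = 1/2 ≈ 0.50000)
W = -90 (W = -9*(-2 - 3)*(-2) = -(-45)*(-2) = -9*10 = -90)
u = -179/2 (u = 1/2 - 90 = -179/2 ≈ -89.500)
((45 + 142) + u) + 68 = ((45 + 142) - 179/2) + 68 = (187 - 179/2) + 68 = 195/2 + 68 = 331/2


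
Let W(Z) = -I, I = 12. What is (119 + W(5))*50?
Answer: 5350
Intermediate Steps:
W(Z) = -12 (W(Z) = -1*12 = -12)
(119 + W(5))*50 = (119 - 12)*50 = 107*50 = 5350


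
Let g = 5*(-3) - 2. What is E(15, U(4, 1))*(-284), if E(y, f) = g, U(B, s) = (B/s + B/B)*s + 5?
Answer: 4828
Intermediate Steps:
U(B, s) = 5 + s*(1 + B/s) (U(B, s) = (B/s + 1)*s + 5 = (1 + B/s)*s + 5 = s*(1 + B/s) + 5 = 5 + s*(1 + B/s))
g = -17 (g = -15 - 2 = -17)
E(y, f) = -17
E(15, U(4, 1))*(-284) = -17*(-284) = 4828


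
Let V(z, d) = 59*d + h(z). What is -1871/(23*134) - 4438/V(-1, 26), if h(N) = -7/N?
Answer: -10747/3082 ≈ -3.4870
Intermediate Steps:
V(z, d) = -7/z + 59*d (V(z, d) = 59*d - 7/z = -7/z + 59*d)
-1871/(23*134) - 4438/V(-1, 26) = -1871/(23*134) - 4438/(-7/(-1) + 59*26) = -1871/3082 - 4438/(-7*(-1) + 1534) = -1871*1/3082 - 4438/(7 + 1534) = -1871/3082 - 4438/1541 = -10747/3082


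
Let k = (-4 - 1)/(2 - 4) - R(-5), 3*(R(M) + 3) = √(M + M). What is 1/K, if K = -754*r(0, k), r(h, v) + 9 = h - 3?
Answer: 1/9048 ≈ 0.00011052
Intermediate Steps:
R(M) = -3 + √2*√M/3 (R(M) = -3 + √(M + M)/3 = -3 + √(2*M)/3 = -3 + (√2*√M)/3 = -3 + √2*√M/3)
k = 11/2 - I*√10/3 (k = (-4 - 1)/(2 - 4) - (-3 + √2*√(-5)/3) = -5/(-2) - (-3 + √2*(I*√5)/3) = -5*(-½) - (-3 + I*√10/3) = 5/2 + (3 - I*√10/3) = 11/2 - I*√10/3 ≈ 5.5 - 1.0541*I)
r(h, v) = -12 + h (r(h, v) = -9 + (h - 3) = -9 + (-3 + h) = -12 + h)
K = 9048 (K = -754*(-12 + 0) = -754*(-12) = 9048)
1/K = 1/9048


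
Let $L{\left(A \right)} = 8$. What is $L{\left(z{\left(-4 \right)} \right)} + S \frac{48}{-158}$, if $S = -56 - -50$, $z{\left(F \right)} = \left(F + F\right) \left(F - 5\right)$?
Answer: $\frac{776}{79} \approx 9.8228$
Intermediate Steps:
$z{\left(F \right)} = 2 F \left(-5 + F\right)$
$S = -6$ ($S = -56 + 50 = -6$)
$L{\left(z{\left(-4 \right)} \right)} + S \frac{48}{-158} = 8 - 6 \frac{48}{-158} = 8 - 6 \cdot 48 \left(- \frac{1}{158}\right) = 8 - - \frac{144}{79} = 8 + \frac{144}{79} = \frac{776}{79}$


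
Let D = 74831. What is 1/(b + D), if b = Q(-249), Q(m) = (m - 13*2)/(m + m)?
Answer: 498/37266113 ≈ 1.3363e-5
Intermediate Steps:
Q(m) = (-26 + m)/(2*m) (Q(m) = (m - 26)/((2*m)) = (-26 + m)*(1/(2*m)) = (-26 + m)/(2*m))
b = 275/498 (b = (½)*(-26 - 249)/(-249) = (½)*(-1/249)*(-275) = 275/498 ≈ 0.55221)
1/(b + D) = 1/(275/498 + 74831) = 1/(37266113/498) = 498/37266113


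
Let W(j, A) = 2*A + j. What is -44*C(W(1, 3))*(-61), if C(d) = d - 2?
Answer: 13420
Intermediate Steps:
W(j, A) = j + 2*A
C(d) = -2 + d
-44*C(W(1, 3))*(-61) = -44*(-2 + (1 + 2*3))*(-61) = -44*(-2 + (1 + 6))*(-61) = -44*(-2 + 7)*(-61) = -44*5*(-61) = -220*(-61) = 13420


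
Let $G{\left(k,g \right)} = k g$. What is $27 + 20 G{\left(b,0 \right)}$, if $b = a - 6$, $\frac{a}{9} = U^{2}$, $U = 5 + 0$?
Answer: $27$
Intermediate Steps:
$U = 5$
$a = 225$ ($a = 9 \cdot 5^{2} = 9 \cdot 25 = 225$)
$b = 219$ ($b = 225 - 6 = 219$)
$G{\left(k,g \right)} = g k$
$27 + 20 G{\left(b,0 \right)} = 27 + 20 \cdot 0 \cdot 219 = 27 + 20 \cdot 0 = 27 + 0 = 27$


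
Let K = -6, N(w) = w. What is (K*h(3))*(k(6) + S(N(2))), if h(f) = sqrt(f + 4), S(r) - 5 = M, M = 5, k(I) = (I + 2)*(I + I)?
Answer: -636*sqrt(7) ≈ -1682.7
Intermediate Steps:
k(I) = 2*I*(2 + I) (k(I) = (2 + I)*(2*I) = 2*I*(2 + I))
S(r) = 10 (S(r) = 5 + 5 = 10)
h(f) = sqrt(4 + f)
(K*h(3))*(k(6) + S(N(2))) = (-6*sqrt(4 + 3))*(2*6*(2 + 6) + 10) = (-6*sqrt(7))*(2*6*8 + 10) = (-6*sqrt(7))*(96 + 10) = -6*sqrt(7)*106 = -636*sqrt(7)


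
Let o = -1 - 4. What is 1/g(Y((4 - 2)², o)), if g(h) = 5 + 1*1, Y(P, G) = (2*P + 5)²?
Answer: ⅙ ≈ 0.16667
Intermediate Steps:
o = -5
Y(P, G) = (5 + 2*P)²
g(h) = 6 (g(h) = 5 + 1 = 6)
1/g(Y((4 - 2)², o)) = 1/6 = ⅙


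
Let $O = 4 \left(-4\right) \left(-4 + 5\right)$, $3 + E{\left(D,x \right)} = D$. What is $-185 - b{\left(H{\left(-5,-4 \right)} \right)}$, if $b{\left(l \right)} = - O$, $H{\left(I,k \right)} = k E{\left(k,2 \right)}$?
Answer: $-201$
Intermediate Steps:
$E{\left(D,x \right)} = -3 + D$
$H{\left(I,k \right)} = k \left(-3 + k\right)$
$O = -16$ ($O = \left(-16\right) 1 = -16$)
$b{\left(l \right)} = 16$ ($b{\left(l \right)} = \left(-1\right) \left(-16\right) = 16$)
$-185 - b{\left(H{\left(-5,-4 \right)} \right)} = -185 - 16 = -201$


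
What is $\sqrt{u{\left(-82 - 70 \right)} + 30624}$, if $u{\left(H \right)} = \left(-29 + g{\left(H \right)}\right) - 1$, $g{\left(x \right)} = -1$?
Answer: $\sqrt{30593} \approx 174.91$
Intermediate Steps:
$u{\left(H \right)} = -31$ ($u{\left(H \right)} = \left(-29 - 1\right) - 1 = -30 - 1 = -31$)
$\sqrt{u{\left(-82 - 70 \right)} + 30624} = \sqrt{-31 + 30624} = \sqrt{30593}$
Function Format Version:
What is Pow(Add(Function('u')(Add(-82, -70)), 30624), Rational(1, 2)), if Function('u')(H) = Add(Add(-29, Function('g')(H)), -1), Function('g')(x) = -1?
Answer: Pow(30593, Rational(1, 2)) ≈ 174.91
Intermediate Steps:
Function('u')(H) = -31 (Function('u')(H) = Add(Add(-29, -1), -1) = Add(-30, -1) = -31)
Pow(Add(Function('u')(Add(-82, -70)), 30624), Rational(1, 2)) = Pow(Add(-31, 30624), Rational(1, 2)) = Pow(30593, Rational(1, 2))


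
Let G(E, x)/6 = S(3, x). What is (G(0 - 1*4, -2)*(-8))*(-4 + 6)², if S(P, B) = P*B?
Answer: 1152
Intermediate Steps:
S(P, B) = B*P
G(E, x) = 18*x (G(E, x) = 6*(x*3) = 6*(3*x) = 18*x)
(G(0 - 1*4, -2)*(-8))*(-4 + 6)² = ((18*(-2))*(-8))*(-4 + 6)² = -36*(-8)*2² = 288*4 = 1152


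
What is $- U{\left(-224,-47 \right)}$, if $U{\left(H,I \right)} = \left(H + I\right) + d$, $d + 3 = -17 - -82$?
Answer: $209$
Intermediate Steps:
$d = 62$ ($d = -3 - -65 = -3 + \left(-17 + 82\right) = -3 + 65 = 62$)
$U{\left(H,I \right)} = 62 + H + I$ ($U{\left(H,I \right)} = \left(H + I\right) + 62 = 62 + H + I$)
$- U{\left(-224,-47 \right)} = - (62 - 224 - 47) = \left(-1\right) \left(-209\right) = 209$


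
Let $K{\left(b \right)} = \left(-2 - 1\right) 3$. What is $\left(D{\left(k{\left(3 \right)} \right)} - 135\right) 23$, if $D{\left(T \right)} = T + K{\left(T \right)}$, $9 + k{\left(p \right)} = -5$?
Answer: $-3634$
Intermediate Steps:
$K{\left(b \right)} = -9$ ($K{\left(b \right)} = \left(-3\right) 3 = -9$)
$k{\left(p \right)} = -14$ ($k{\left(p \right)} = -9 - 5 = -14$)
$D{\left(T \right)} = -9 + T$ ($D{\left(T \right)} = T - 9 = -9 + T$)
$\left(D{\left(k{\left(3 \right)} \right)} - 135\right) 23 = \left(\left(-9 - 14\right) - 135\right) 23 = \left(-23 - 135\right) 23 = \left(-158\right) 23 = -3634$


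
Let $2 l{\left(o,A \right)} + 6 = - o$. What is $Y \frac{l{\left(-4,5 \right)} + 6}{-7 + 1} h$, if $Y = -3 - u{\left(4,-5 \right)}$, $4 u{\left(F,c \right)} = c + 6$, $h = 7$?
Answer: $\frac{455}{24} \approx 18.958$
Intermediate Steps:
$l{\left(o,A \right)} = -3 - \frac{o}{2}$ ($l{\left(o,A \right)} = -3 + \frac{\left(-1\right) o}{2} = -3 - \frac{o}{2}$)
$u{\left(F,c \right)} = \frac{3}{2} + \frac{c}{4}$ ($u{\left(F,c \right)} = \frac{c + 6}{4} = \frac{6 + c}{4} = \frac{3}{2} + \frac{c}{4}$)
$Y = - \frac{13}{4}$ ($Y = -3 - \left(\frac{3}{2} + \frac{1}{4} \left(-5\right)\right) = -3 - \left(\frac{3}{2} - \frac{5}{4}\right) = -3 - \frac{1}{4} = - \frac{13}{4} \approx -3.25$)
$Y \frac{l{\left(-4,5 \right)} + 6}{-7 + 1} h = - \frac{13 \frac{\left(-3 - -2\right) + 6}{-7 + 1}}{4} \cdot 7 = - \frac{13 \frac{\left(-3 + 2\right) + 6}{-6}}{4} \cdot 7 = - \frac{13 \left(-1 + 6\right) \left(- \frac{1}{6}\right)}{4} \cdot 7 = - \frac{13 \cdot 5 \left(- \frac{1}{6}\right)}{4} \cdot 7 = \left(- \frac{13}{4}\right) \left(- \frac{5}{6}\right) 7 = \frac{65}{24} \cdot 7 = \frac{455}{24}$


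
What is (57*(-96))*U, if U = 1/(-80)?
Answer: 342/5 ≈ 68.400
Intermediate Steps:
U = -1/80 ≈ -0.012500
(57*(-96))*U = (57*(-96))*(-1/80) = -5472*(-1/80) = 342/5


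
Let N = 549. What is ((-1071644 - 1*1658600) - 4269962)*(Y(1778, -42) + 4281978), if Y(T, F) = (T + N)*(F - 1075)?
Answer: -11779379640114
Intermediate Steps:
Y(T, F) = (-1075 + F)*(549 + T) (Y(T, F) = (T + 549)*(F - 1075) = (549 + T)*(-1075 + F) = (-1075 + F)*(549 + T))
((-1071644 - 1*1658600) - 4269962)*(Y(1778, -42) + 4281978) = ((-1071644 - 1*1658600) - 4269962)*((-590175 - 1075*1778 + 549*(-42) - 42*1778) + 4281978) = ((-1071644 - 1658600) - 4269962)*((-590175 - 1911350 - 23058 - 74676) + 4281978) = (-2730244 - 4269962)*(-2599259 + 4281978) = -7000206*1682719 = -11779379640114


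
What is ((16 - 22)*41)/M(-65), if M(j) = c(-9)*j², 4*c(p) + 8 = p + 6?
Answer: 984/46475 ≈ 0.021173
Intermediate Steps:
c(p) = -½ + p/4 (c(p) = -2 + (p + 6)/4 = -2 + (6 + p)/4 = -2 + (3/2 + p/4) = -½ + p/4)
M(j) = -11*j²/4 (M(j) = (-½ + (¼)*(-9))*j² = (-½ - 9/4)*j² = -11*j²/4)
((16 - 22)*41)/M(-65) = ((16 - 22)*41)/((-11/4*(-65)²)) = (-6*41)/((-11/4*4225)) = -246/(-46475/4) = -246*(-4/46475) = 984/46475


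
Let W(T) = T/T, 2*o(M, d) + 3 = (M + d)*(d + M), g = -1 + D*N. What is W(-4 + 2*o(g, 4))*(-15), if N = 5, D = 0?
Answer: -15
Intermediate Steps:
g = -1 (g = -1 + 0*5 = -1 + 0 = -1)
o(M, d) = -3/2 + (M + d)**2/2 (o(M, d) = -3/2 + ((M + d)*(d + M))/2 = -3/2 + ((M + d)*(M + d))/2 = -3/2 + (M + d)**2/2)
W(T) = 1
W(-4 + 2*o(g, 4))*(-15) = 1*(-15) = -15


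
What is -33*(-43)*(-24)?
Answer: -34056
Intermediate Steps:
-33*(-43)*(-24) = 1419*(-24) = -34056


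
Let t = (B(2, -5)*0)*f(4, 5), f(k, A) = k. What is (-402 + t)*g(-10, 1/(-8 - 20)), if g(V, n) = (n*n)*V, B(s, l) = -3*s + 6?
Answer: 1005/196 ≈ 5.1275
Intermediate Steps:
B(s, l) = 6 - 3*s
g(V, n) = V*n**2 (g(V, n) = n**2*V = V*n**2)
t = 0 (t = ((6 - 3*2)*0)*4 = ((6 - 6)*0)*4 = (0*0)*4 = 0*4 = 0)
(-402 + t)*g(-10, 1/(-8 - 20)) = (-402 + 0)*(-10/(-8 - 20)**2) = -(-4020)*(1/(-28))**2 = -(-4020)*(-1/28)**2 = -(-4020)/784 = -402*(-5/392) = 1005/196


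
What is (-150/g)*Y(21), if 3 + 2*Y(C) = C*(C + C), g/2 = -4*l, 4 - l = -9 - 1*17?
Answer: 4395/16 ≈ 274.69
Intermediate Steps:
l = 30 (l = 4 - (-9 - 1*17) = 4 - (-9 - 17) = 4 - 1*(-26) = 4 + 26 = 30)
g = -240 (g = 2*(-4*30) = 2*(-120) = -240)
Y(C) = -3/2 + C² (Y(C) = -3/2 + (C*(C + C))/2 = -3/2 + (C*(2*C))/2 = -3/2 + (2*C²)/2 = -3/2 + C²)
(-150/g)*Y(21) = (-150/(-240))*(-3/2 + 21²) = (-150*(-1/240))*(-3/2 + 441) = (5/8)*(879/2) = 4395/16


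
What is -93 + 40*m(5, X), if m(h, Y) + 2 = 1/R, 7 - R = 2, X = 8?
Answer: -165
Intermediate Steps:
R = 5 (R = 7 - 1*2 = 7 - 2 = 5)
m(h, Y) = -9/5 (m(h, Y) = -2 + 1/5 = -9/5)
-93 + 40*m(5, X) = -93 + 40*(-9/5) = -93 - 72 = -165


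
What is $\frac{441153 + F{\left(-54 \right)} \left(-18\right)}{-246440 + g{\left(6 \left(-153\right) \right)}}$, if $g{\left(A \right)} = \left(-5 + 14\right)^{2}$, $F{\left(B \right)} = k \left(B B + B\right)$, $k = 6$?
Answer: $- \frac{1971}{3677} \approx -0.53603$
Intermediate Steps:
$F{\left(B \right)} = 6 B + 6 B^{2}$ ($F{\left(B \right)} = 6 \left(B B + B\right) = 6 \left(B^{2} + B\right) = 6 \left(B + B^{2}\right) = 6 B + 6 B^{2}$)
$g{\left(A \right)} = 81$ ($g{\left(A \right)} = 9^{2} = 81$)
$\frac{441153 + F{\left(-54 \right)} \left(-18\right)}{-246440 + g{\left(6 \left(-153\right) \right)}} = \frac{441153 + 6 \left(-54\right) \left(1 - 54\right) \left(-18\right)}{-246440 + 81} = \frac{441153 + 6 \left(-54\right) \left(-53\right) \left(-18\right)}{-246359} = \left(441153 + 17172 \left(-18\right)\right) \left(- \frac{1}{246359}\right) = \left(441153 - 309096\right) \left(- \frac{1}{246359}\right) = 132057 \left(- \frac{1}{246359}\right) = - \frac{1971}{3677}$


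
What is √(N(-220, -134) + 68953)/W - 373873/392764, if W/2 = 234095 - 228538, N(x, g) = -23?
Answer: -373873/392764 + √68930/11114 ≈ -0.92828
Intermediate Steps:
W = 11114 (W = 2*(234095 - 228538) = 2*5557 = 11114)
√(N(-220, -134) + 68953)/W - 373873/392764 = √(-23 + 68953)/11114 - 373873/392764 = √68930*(1/11114) - 373873*1/392764 = √68930/11114 - 373873/392764 = -373873/392764 + √68930/11114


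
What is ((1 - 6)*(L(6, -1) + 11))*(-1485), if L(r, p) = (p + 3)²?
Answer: 111375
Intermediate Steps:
L(r, p) = (3 + p)²
((1 - 6)*(L(6, -1) + 11))*(-1485) = ((1 - 6)*((3 - 1)² + 11))*(-1485) = -5*(2² + 11)*(-1485) = -5*(4 + 11)*(-1485) = -5*15*(-1485) = -75*(-1485) = 111375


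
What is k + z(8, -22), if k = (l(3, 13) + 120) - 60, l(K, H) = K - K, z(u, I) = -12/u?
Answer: 117/2 ≈ 58.500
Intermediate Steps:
l(K, H) = 0
k = 60 (k = (0 + 120) - 60 = 120 - 60 = 60)
k + z(8, -22) = 60 - 12/8 = 60 - 12*⅛ = 60 - 3/2 = 117/2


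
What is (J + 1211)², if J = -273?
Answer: 879844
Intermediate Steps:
(J + 1211)² = (-273 + 1211)² = 938² = 879844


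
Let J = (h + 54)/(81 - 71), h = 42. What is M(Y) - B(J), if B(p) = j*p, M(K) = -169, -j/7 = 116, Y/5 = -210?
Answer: 38131/5 ≈ 7626.2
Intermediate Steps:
Y = -1050 (Y = 5*(-210) = -1050)
j = -812 (j = -7*116 = -812)
J = 48/5 (J = (42 + 54)/(81 - 71) = 96/10 = 96*(1/10) = 48/5 ≈ 9.6000)
B(p) = -812*p
M(Y) - B(J) = -169 - (-812)*48/5 = -169 - 1*(-38976/5) = -169 + 38976/5 = 38131/5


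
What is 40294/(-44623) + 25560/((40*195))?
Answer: 6885589/2900495 ≈ 2.3739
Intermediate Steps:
40294/(-44623) + 25560/((40*195)) = 40294*(-1/44623) + 25560/7800 = -40294/44623 + 25560*(1/7800) = -40294/44623 + 213/65 = 6885589/2900495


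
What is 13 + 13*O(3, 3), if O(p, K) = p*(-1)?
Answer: -26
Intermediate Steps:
O(p, K) = -p
13 + 13*O(3, 3) = 13 + 13*(-1*3) = 13 + 13*(-3) = 13 - 39 = -26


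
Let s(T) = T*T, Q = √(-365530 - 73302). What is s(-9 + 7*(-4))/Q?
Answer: -1369*I*√27427/109708 ≈ -2.0666*I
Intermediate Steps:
Q = 4*I*√27427 (Q = √(-438832) = 4*I*√27427 ≈ 662.44*I)
s(T) = T²
s(-9 + 7*(-4))/Q = (-9 + 7*(-4))²/((4*I*√27427)) = (-9 - 28)²*(-I*√27427/109708) = (-37)²*(-I*√27427/109708) = 1369*(-I*√27427/109708) = -1369*I*√27427/109708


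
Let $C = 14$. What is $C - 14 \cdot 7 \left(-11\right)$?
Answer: $1092$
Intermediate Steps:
$C - 14 \cdot 7 \left(-11\right) = 14 - 14 \cdot 7 \left(-11\right) = 14 - -1078 = 14 + 1078 = 1092$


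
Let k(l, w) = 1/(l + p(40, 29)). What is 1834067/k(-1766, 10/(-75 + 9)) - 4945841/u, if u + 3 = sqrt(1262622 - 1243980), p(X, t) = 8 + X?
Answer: -19570413201207/6211 - 4945841*sqrt(18642)/18633 ≈ -3.1510e+9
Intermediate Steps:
k(l, w) = 1/(48 + l) (k(l, w) = 1/(l + (8 + 40)) = 1/(l + 48) = 1/(48 + l))
u = -3 + sqrt(18642) (u = -3 + sqrt(1262622 - 1243980) = -3 + sqrt(18642) ≈ 133.54)
1834067/k(-1766, 10/(-75 + 9)) - 4945841/u = 1834067/(1/(48 - 1766)) - 4945841/(-3 + sqrt(18642)) = 1834067/(1/(-1718)) - 4945841/(-3 + sqrt(18642)) = 1834067/(-1/1718) - 4945841/(-3 + sqrt(18642)) = 1834067*(-1718) - 4945841/(-3 + sqrt(18642)) = -3150927106 - 4945841/(-3 + sqrt(18642))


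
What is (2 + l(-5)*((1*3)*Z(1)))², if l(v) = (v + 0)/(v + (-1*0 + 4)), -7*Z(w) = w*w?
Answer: 1/49 ≈ 0.020408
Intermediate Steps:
Z(w) = -w²/7 (Z(w) = -w*w/7 = -w²/7)
l(v) = v/(4 + v) (l(v) = v/(v + (0 + 4)) = v/(v + 4) = v/(4 + v))
(2 + l(-5)*((1*3)*Z(1)))² = (2 + (-5/(4 - 5))*((1*3)*(-⅐*1²)))² = (2 + (-5/(-1))*(3*(-⅐*1)))² = (2 + (-5*(-1))*(3*(-⅐)))² = (2 + 5*(-3/7))² = (2 - 15/7)² = (-⅐)² = 1/49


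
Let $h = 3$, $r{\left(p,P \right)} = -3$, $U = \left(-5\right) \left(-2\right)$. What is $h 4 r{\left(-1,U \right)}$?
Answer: $-36$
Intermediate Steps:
$U = 10$
$h 4 r{\left(-1,U \right)} = 3 \cdot 4 \left(-3\right) = 12 \left(-3\right) = -36$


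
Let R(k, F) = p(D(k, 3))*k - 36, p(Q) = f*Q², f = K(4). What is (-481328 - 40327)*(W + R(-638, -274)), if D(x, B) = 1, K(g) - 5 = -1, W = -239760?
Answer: 126422045940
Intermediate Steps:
K(g) = 4 (K(g) = 5 - 1 = 4)
f = 4
p(Q) = 4*Q²
R(k, F) = -36 + 4*k (R(k, F) = (4*1²)*k - 36 = (4*1)*k - 36 = 4*k - 36 = -36 + 4*k)
(-481328 - 40327)*(W + R(-638, -274)) = (-481328 - 40327)*(-239760 + (-36 + 4*(-638))) = -521655*(-239760 + (-36 - 2552)) = -521655*(-239760 - 2588) = -521655*(-242348) = 126422045940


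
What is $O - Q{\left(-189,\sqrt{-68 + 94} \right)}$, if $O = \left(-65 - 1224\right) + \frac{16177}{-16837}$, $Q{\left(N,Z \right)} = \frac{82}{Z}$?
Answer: $- \frac{21719070}{16837} - \frac{41 \sqrt{26}}{13} \approx -1306.0$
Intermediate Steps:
$O = - \frac{21719070}{16837}$ ($O = \left(-65 - 1224\right) + 16177 \left(- \frac{1}{16837}\right) = -1289 - \frac{16177}{16837} = - \frac{21719070}{16837} \approx -1290.0$)
$O - Q{\left(-189,\sqrt{-68 + 94} \right)} = - \frac{21719070}{16837} - \frac{82}{\sqrt{-68 + 94}} = - \frac{21719070}{16837} - \frac{82}{\sqrt{26}} = - \frac{21719070}{16837} - 82 \frac{\sqrt{26}}{26} = - \frac{21719070}{16837} - \frac{41 \sqrt{26}}{13}$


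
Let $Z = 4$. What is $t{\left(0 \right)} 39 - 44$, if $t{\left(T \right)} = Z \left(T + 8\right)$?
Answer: $1204$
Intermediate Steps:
$t{\left(T \right)} = 32 + 4 T$ ($t{\left(T \right)} = 4 \left(T + 8\right) = 4 \left(8 + T\right) = 32 + 4 T$)
$t{\left(0 \right)} 39 - 44 = \left(32 + 4 \cdot 0\right) 39 - 44 = \left(32 + 0\right) 39 - 44 = 32 \cdot 39 - 44 = 1248 - 44 = 1204$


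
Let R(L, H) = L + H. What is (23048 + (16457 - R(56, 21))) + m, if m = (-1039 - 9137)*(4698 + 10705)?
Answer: -156701500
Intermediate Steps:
R(L, H) = H + L
m = -156740928 (m = -10176*15403 = -156740928)
(23048 + (16457 - R(56, 21))) + m = (23048 + (16457 - (21 + 56))) - 156740928 = (23048 + (16457 - 1*77)) - 156740928 = (23048 + (16457 - 77)) - 156740928 = (23048 + 16380) - 156740928 = 39428 - 156740928 = -156701500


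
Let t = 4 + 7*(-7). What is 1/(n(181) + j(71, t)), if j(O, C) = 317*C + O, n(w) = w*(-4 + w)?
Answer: 1/17843 ≈ 5.6044e-5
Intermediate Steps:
t = -45 (t = 4 - 49 = -45)
j(O, C) = O + 317*C
1/(n(181) + j(71, t)) = 1/(181*(-4 + 181) + (71 + 317*(-45))) = 1/(181*177 + (71 - 14265)) = 1/(32037 - 14194) = 1/17843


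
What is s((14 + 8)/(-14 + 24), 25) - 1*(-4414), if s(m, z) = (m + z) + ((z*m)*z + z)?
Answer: 29206/5 ≈ 5841.2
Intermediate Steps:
s(m, z) = m + 2*z + m*z² (s(m, z) = (m + z) + ((m*z)*z + z) = (m + z) + (m*z² + z) = (m + z) + (z + m*z²) = m + 2*z + m*z²)
s((14 + 8)/(-14 + 24), 25) - 1*(-4414) = ((14 + 8)/(-14 + 24) + 2*25 + ((14 + 8)/(-14 + 24))*25²) - 1*(-4414) = (22/10 + 50 + (22/10)*625) + 4414 = (22*(⅒) + 50 + (22*(⅒))*625) + 4414 = (11/5 + 50 + (11/5)*625) + 4414 = (11/5 + 50 + 1375) + 4414 = 7136/5 + 4414 = 29206/5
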